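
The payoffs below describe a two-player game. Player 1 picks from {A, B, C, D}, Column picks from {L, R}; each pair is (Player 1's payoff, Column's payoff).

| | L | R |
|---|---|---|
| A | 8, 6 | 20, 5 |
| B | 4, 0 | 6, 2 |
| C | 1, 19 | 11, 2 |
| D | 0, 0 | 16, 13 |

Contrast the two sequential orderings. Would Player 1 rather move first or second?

If Player 1 leads: Column's best replies are A→L, B→R, C→L, D→R; Player 1's induced payoffs 8, 6, 1, 16; outcome (D, R), payoffs (16, 13).
If Column leads: Player 1's best replies are L→A, R→A; Column's induced payoffs 6, 5; outcome (A, L), payoffs (8, 6).
Player 1 gets 16 moving first and 8 moving second, so Player 1 prefers to move first.

first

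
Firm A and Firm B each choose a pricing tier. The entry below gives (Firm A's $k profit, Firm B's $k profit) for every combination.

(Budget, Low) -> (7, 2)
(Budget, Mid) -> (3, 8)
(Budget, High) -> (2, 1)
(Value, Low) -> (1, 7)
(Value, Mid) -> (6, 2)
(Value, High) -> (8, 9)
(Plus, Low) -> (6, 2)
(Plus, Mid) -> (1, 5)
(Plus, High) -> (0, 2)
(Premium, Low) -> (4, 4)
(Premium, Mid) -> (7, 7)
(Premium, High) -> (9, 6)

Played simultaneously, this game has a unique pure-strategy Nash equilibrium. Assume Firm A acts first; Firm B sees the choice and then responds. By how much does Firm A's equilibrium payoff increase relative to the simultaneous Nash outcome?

Solve by backward induction (Firm A leads).
- Budget: Firm B compares 2, 8, 1 and picks Mid; Firm A would get 3.
- Value: Firm B compares 7, 2, 9 and picks High; Firm A would get 8.
- Plus: Firm B compares 2, 5, 2 and picks Mid; Firm A would get 1.
- Premium: Firm B compares 4, 7, 6 and picks Mid; Firm A would get 7.
Maximizing over 3, 8, 1, 7, Firm A chooses Value. Subgame-perfect outcome: (Value, High) with payoffs (8, 9).
For the simultaneous game, intersect best replies.
Firm A's best replies: Low→Budget; Mid→Premium; High→Premium.
Firm B's best replies: Budget→Mid; Value→High; Plus→Mid; Premium→Mid.
The unique mutual best reply is (Premium, Mid), giving (7, 7).
Firm A's commitment gain: 8 − 7 = 1.

1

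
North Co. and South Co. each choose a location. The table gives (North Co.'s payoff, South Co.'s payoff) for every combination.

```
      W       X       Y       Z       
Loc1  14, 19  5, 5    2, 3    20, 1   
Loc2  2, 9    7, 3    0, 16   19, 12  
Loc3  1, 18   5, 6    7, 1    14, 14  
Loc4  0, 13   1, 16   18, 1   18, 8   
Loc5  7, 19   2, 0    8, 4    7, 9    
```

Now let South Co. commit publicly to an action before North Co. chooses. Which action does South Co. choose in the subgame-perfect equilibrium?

W

Work backward from North Co.'s decision.
- W → North Co. plays Loc1 (best of 14, 2, 1, 0, 7); South Co. gets 19.
- X → North Co. plays Loc2 (best of 5, 7, 5, 1, 2); South Co. gets 3.
- Y → North Co. plays Loc4 (best of 2, 0, 7, 18, 8); South Co. gets 1.
- Z → North Co. plays Loc1 (best of 20, 19, 14, 18, 7); South Co. gets 1.
Among 19, 3, 1, 1, the best is 19 at W. Subgame-perfect outcome: (Loc1, W) with payoffs (14, 19).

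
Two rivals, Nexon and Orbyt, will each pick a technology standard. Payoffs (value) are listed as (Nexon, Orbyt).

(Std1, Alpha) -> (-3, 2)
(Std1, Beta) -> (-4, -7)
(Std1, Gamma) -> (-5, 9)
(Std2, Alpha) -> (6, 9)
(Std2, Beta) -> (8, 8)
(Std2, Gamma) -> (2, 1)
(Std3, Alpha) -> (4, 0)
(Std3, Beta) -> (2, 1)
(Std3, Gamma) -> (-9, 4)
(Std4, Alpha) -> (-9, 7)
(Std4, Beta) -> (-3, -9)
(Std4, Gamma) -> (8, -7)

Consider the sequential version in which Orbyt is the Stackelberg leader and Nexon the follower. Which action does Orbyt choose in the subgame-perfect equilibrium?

Work backward from Nexon's decision.
- Alpha: BR = Std2, leader payoff 9.
- Beta: BR = Std2, leader payoff 8.
- Gamma: BR = Std4, leader payoff -7.
Among 9, 8, -7, the best is 9 at Alpha. Subgame-perfect outcome: (Std2, Alpha) with payoffs (6, 9).

Alpha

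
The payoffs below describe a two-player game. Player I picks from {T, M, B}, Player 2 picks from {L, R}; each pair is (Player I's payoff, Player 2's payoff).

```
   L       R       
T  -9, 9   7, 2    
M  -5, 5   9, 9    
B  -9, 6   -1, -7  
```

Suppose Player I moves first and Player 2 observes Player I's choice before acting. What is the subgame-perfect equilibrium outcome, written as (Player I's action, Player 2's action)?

Player 2 best-responds to each possible Player I move:
- T: Player 2 compares 9, 2 and picks L; Player I would get -9.
- M: Player 2 compares 5, 9 and picks R; Player I would get 9.
- B: Player 2 compares 6, -7 and picks L; Player I would get -9.
Among -9, 9, -9, the best is 9 at M. Subgame-perfect outcome: (M, R) with payoffs (9, 9).

(M, R)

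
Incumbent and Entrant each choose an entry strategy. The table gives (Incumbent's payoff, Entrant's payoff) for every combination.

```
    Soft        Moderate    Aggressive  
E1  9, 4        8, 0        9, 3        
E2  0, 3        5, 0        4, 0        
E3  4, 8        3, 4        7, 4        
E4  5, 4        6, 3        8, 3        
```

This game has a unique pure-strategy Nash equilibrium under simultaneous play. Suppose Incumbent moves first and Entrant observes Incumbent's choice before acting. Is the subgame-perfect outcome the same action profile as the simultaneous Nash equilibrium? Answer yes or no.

Work backward from Entrant's decision.
- E1: BR = Soft, leader payoff 9.
- E2: BR = Soft, leader payoff 0.
- E3: BR = Soft, leader payoff 4.
- E4: BR = Soft, leader payoff 5.
Maximizing over 9, 0, 4, 5, Incumbent chooses E1. Subgame-perfect outcome: (E1, Soft) with payoffs (9, 4).
Under simultaneous play:
Incumbent's best replies: Soft→E1; Moderate→E1; Aggressive→E1.
Entrant's best replies: E1→Soft; E2→Soft; E3→Soft; E4→Soft.
Only (E1, Soft) has each player best-responding; Nash payoffs (9, 4).
Sequential outcome (E1, Soft) coincides with the Nash profile (E1, Soft).

yes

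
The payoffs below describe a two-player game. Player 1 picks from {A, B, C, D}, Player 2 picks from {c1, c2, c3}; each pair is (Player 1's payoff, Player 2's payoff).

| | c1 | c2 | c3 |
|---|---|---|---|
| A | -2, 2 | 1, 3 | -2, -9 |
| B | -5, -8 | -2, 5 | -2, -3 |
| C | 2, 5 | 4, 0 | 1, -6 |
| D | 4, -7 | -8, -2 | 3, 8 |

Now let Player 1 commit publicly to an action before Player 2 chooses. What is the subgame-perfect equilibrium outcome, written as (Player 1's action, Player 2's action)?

(D, c3)

Player 2 best-responds to each possible Player 1 move:
- A: Player 2 compares 2, 3, -9 and picks c2; Player 1 would get 1.
- B: Player 2 compares -8, 5, -3 and picks c2; Player 1 would get -2.
- C: Player 2 compares 5, 0, -6 and picks c1; Player 1 would get 2.
- D: Player 2 compares -7, -2, 8 and picks c3; Player 1 would get 3.
Player 1's induced payoffs are 1, -2, 2, 3, so Player 1 commits to D. Subgame-perfect outcome: (D, c3) with payoffs (3, 8).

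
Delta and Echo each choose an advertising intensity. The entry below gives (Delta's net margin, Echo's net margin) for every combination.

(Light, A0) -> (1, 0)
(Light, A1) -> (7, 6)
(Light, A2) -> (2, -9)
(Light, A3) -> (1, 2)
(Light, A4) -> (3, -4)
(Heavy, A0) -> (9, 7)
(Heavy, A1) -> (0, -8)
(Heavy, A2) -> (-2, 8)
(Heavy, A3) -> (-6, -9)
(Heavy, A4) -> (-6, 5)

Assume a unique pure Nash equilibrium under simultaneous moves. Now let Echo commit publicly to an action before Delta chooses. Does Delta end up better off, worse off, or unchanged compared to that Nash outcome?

Solve by backward induction (Echo leads).
- A0: Delta compares 1, 9 and picks Heavy; Echo would get 7.
- A1: Delta compares 7, 0 and picks Light; Echo would get 6.
- A2: Delta compares 2, -2 and picks Light; Echo would get -9.
- A3: Delta compares 1, -6 and picks Light; Echo would get 2.
- A4: Delta compares 3, -6 and picks Light; Echo would get -4.
Among 7, 6, -9, 2, -4, the best is 7 at A0. Subgame-perfect outcome: (Heavy, A0) with payoffs (9, 7).
For the simultaneous game, intersect best replies.
Delta's best replies: A0→Heavy; A1→Light; A2→Light; A3→Light; A4→Light.
Echo's best replies: Light→A1; Heavy→A2.
The unique mutual best reply is (Light, A1), giving (7, 6).
Delta earns 9 sequentially versus 7 at the Nash outcome: better off.

better off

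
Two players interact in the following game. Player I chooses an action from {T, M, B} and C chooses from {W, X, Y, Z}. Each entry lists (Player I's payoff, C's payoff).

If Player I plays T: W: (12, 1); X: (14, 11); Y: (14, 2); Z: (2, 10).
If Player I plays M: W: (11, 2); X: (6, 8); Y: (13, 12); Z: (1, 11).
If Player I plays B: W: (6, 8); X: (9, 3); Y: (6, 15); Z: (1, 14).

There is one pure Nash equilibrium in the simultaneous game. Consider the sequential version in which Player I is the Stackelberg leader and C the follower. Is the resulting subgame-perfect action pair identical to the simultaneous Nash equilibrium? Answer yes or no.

yes

Backward induction with Player I moving first.
- T: BR = X, leader payoff 14.
- M: BR = Y, leader payoff 13.
- B: BR = Y, leader payoff 6.
Player I's induced payoffs are 14, 13, 6, so Player I commits to T. Subgame-perfect outcome: (T, X) with payoffs (14, 11).
Under simultaneous play:
Player I's best replies: W→T; X→T; Y→T; Z→T.
C's best replies: T→X; M→Y; B→Y.
The unique mutual best reply is (T, X), giving (14, 11).
Sequential outcome (T, X) coincides with the Nash profile (T, X).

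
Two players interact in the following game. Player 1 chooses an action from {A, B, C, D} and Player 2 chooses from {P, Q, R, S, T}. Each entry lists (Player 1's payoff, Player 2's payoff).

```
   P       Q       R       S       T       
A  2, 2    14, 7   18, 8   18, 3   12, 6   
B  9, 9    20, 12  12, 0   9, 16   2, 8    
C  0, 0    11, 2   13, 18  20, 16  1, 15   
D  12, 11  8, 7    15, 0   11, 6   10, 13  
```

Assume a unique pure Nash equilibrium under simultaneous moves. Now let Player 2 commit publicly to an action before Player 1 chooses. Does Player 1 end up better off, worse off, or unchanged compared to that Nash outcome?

Solve by backward induction (Player 2 leads).
- P: Player 1 compares 2, 9, 0, 12 and picks D; Player 2 would get 11.
- Q: Player 1 compares 14, 20, 11, 8 and picks B; Player 2 would get 12.
- R: Player 1 compares 18, 12, 13, 15 and picks A; Player 2 would get 8.
- S: Player 1 compares 18, 9, 20, 11 and picks C; Player 2 would get 16.
- T: Player 1 compares 12, 2, 1, 10 and picks A; Player 2 would get 6.
Maximizing over 11, 12, 8, 16, 6, Player 2 chooses S. Subgame-perfect outcome: (C, S) with payoffs (20, 16).
For the simultaneous game, intersect best replies.
Player 1's best replies: P→D; Q→B; R→A; S→C; T→A.
Player 2's best replies: A→R; B→S; C→R; D→T.
The unique mutual best reply is (A, R), giving (18, 8).
Player 1 earns 20 sequentially versus 18 at the Nash outcome: better off.

better off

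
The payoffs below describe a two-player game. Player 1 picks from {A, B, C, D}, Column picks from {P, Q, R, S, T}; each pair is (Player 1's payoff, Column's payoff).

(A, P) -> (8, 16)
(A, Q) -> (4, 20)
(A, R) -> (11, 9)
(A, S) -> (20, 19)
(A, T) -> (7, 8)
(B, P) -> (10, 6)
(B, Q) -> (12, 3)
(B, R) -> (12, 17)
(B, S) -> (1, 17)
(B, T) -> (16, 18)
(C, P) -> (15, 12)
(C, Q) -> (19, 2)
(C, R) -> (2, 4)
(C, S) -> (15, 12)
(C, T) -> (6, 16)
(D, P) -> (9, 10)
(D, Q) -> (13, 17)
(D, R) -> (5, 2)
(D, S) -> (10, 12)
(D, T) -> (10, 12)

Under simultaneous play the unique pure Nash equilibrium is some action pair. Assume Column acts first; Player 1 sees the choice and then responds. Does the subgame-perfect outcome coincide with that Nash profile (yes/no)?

Player 1 best-responds to each possible Column move:
- P → Player 1 plays C (best of 8, 10, 15, 9); Column gets 12.
- Q → Player 1 plays C (best of 4, 12, 19, 13); Column gets 2.
- R → Player 1 plays B (best of 11, 12, 2, 5); Column gets 17.
- S → Player 1 plays A (best of 20, 1, 15, 10); Column gets 19.
- T → Player 1 plays B (best of 7, 16, 6, 10); Column gets 18.
Maximizing over 12, 2, 17, 19, 18, Column chooses S. Subgame-perfect outcome: (A, S) with payoffs (20, 19).
For the simultaneous game, intersect best replies.
Player 1's best replies: P→C; Q→C; R→B; S→A; T→B.
Column's best replies: A→Q; B→T; C→T; D→Q.
Only (B, T) has each player best-responding; Nash payoffs (16, 18).
Sequential outcome (A, S) differs from the Nash profile (B, T).

no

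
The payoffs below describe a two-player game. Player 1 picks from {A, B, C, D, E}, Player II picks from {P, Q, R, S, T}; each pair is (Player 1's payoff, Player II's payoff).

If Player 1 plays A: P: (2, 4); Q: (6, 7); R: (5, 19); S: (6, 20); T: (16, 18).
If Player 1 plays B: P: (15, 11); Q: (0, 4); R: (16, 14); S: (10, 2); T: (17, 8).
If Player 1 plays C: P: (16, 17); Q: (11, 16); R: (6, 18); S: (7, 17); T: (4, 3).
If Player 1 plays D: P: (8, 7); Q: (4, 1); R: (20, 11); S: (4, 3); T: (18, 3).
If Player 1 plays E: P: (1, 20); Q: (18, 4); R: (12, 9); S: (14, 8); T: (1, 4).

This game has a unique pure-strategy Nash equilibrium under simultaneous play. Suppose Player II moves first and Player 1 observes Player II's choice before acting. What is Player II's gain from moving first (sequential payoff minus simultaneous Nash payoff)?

Player 1 best-responds to each possible Player II move:
- P: BR = C, leader payoff 17.
- Q: BR = E, leader payoff 4.
- R: BR = D, leader payoff 11.
- S: BR = E, leader payoff 8.
- T: BR = D, leader payoff 3.
Among 17, 4, 11, 8, 3, the best is 17 at P. Subgame-perfect outcome: (C, P) with payoffs (16, 17).
For the simultaneous game, intersect best replies.
Player 1's best replies: P→C; Q→E; R→D; S→E; T→D.
Player II's best replies: A→S; B→R; C→R; D→R; E→P.
Only (D, R) has each player best-responding; Nash payoffs (20, 11).
Player II's commitment gain: 17 − 11 = 6.

6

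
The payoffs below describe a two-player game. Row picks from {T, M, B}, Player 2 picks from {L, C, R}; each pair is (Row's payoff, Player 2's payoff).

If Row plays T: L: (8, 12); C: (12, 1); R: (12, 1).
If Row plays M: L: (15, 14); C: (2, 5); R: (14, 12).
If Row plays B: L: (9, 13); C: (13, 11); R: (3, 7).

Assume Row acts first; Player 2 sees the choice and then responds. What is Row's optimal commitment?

M

Work backward from Player 2's decision.
- T: BR = L, leader payoff 8.
- M: BR = L, leader payoff 15.
- B: BR = L, leader payoff 9.
Row's induced payoffs are 8, 15, 9, so Row commits to M. Subgame-perfect outcome: (M, L) with payoffs (15, 14).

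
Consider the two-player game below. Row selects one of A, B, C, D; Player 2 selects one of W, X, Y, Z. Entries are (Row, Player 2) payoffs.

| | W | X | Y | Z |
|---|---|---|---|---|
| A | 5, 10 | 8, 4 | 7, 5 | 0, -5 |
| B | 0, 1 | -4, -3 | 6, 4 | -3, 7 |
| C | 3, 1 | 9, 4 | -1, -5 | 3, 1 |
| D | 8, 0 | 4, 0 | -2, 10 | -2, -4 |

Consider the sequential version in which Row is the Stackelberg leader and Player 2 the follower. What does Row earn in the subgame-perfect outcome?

Backward induction with Row moving first.
- A → Player 2 plays W (best of 10, 4, 5, -5); Row gets 5.
- B → Player 2 plays Z (best of 1, -3, 4, 7); Row gets -3.
- C → Player 2 plays X (best of 1, 4, -5, 1); Row gets 9.
- D → Player 2 plays Y (best of 0, 0, 10, -4); Row gets -2.
Row's induced payoffs are 5, -3, 9, -2, so Row commits to C. Subgame-perfect outcome: (C, X) with payoffs (9, 4).

9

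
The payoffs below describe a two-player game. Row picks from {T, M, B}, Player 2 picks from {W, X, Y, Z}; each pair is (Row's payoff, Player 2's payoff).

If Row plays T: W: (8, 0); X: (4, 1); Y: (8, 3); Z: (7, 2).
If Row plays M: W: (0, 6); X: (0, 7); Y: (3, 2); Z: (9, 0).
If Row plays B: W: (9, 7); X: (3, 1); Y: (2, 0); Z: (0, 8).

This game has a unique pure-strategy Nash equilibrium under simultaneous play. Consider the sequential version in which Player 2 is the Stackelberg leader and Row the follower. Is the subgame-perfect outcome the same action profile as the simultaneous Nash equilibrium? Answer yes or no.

Work backward from Row's decision.
- W: BR = B, leader payoff 7.
- X: BR = T, leader payoff 1.
- Y: BR = T, leader payoff 3.
- Z: BR = M, leader payoff 0.
Player 2's induced payoffs are 7, 1, 3, 0, so Player 2 commits to W. Subgame-perfect outcome: (B, W) with payoffs (9, 7).
For the simultaneous game, intersect best replies.
Row's best replies: W→B; X→T; Y→T; Z→M.
Player 2's best replies: T→Y; M→X; B→Z.
The unique mutual best reply is (T, Y), giving (8, 3).
Sequential outcome (B, W) differs from the Nash profile (T, Y).

no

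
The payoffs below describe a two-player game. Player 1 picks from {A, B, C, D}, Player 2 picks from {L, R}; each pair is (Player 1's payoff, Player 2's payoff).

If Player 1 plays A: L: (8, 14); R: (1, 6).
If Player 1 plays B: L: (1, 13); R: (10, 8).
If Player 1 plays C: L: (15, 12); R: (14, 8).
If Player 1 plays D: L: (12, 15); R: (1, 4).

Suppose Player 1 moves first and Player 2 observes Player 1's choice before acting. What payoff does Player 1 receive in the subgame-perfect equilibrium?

15

Work backward from Player 2's decision.
- A: BR = L, leader payoff 8.
- B: BR = L, leader payoff 1.
- C: BR = L, leader payoff 15.
- D: BR = L, leader payoff 12.
Maximizing over 8, 1, 15, 12, Player 1 chooses C. Subgame-perfect outcome: (C, L) with payoffs (15, 12).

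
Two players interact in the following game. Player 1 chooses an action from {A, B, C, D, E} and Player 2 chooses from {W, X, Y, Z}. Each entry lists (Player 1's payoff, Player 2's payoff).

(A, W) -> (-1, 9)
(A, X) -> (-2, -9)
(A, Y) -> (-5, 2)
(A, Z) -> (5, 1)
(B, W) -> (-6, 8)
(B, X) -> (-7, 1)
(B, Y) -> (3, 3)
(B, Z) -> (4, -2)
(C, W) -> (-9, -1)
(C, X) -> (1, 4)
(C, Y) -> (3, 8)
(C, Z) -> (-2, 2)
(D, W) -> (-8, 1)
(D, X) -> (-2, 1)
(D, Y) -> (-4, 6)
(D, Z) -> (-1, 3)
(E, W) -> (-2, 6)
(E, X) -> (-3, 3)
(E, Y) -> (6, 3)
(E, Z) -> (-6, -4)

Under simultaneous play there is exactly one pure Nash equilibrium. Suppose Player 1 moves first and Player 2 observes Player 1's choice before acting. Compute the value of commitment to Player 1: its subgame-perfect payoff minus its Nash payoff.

Solve by backward induction (Player 1 leads).
- A: Player 2 compares 9, -9, 2, 1 and picks W; Player 1 would get -1.
- B: Player 2 compares 8, 1, 3, -2 and picks W; Player 1 would get -6.
- C: Player 2 compares -1, 4, 8, 2 and picks Y; Player 1 would get 3.
- D: Player 2 compares 1, 1, 6, 3 and picks Y; Player 1 would get -4.
- E: Player 2 compares 6, 3, 3, -4 and picks W; Player 1 would get -2.
Among -1, -6, 3, -4, -2, the best is 3 at C. Subgame-perfect outcome: (C, Y) with payoffs (3, 8).
For the simultaneous game, intersect best replies.
Player 1's best replies: W→A; X→C; Y→E; Z→A.
Player 2's best replies: A→W; B→W; C→Y; D→Y; E→W.
The unique mutual best reply is (A, W), giving (-1, 9).
Player 1's commitment gain: 3 − -1 = 4.

4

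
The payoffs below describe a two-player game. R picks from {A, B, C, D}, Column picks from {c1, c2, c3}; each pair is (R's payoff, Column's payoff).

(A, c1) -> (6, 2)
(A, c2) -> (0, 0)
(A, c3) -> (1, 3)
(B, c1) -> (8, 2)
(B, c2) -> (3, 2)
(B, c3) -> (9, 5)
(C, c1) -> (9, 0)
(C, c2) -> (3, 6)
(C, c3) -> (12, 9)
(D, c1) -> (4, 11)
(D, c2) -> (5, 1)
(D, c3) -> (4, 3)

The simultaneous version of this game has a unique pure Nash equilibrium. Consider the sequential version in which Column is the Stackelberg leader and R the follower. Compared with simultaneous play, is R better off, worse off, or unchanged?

unchanged

R best-responds to each possible Column move:
- c1 → R plays C (best of 6, 8, 9, 4); Column gets 0.
- c2 → R plays D (best of 0, 3, 3, 5); Column gets 1.
- c3 → R plays C (best of 1, 9, 12, 4); Column gets 9.
Maximizing over 0, 1, 9, Column chooses c3. Subgame-perfect outcome: (C, c3) with payoffs (12, 9).
Now find the simultaneous Nash equilibrium.
R's best replies: c1→C; c2→D; c3→C.
Column's best replies: A→c3; B→c3; C→c3; D→c1.
Only (C, c3) has each player best-responding; Nash payoffs (12, 9).
R earns 12 sequentially versus 12 at the Nash outcome: unchanged.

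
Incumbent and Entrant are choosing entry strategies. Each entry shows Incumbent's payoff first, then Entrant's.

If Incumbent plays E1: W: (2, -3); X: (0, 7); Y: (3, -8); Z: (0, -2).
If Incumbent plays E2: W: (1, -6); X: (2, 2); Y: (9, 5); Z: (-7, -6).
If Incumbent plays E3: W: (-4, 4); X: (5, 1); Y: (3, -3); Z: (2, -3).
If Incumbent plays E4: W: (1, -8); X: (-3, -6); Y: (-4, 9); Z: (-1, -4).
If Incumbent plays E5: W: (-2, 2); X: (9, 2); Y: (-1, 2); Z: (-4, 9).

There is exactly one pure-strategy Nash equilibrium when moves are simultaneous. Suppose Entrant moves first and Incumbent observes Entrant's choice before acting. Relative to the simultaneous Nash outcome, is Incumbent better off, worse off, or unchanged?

Incumbent best-responds to each possible Entrant move:
- W → Incumbent plays E1 (best of 2, 1, -4, 1, -2); Entrant gets -3.
- X → Incumbent plays E5 (best of 0, 2, 5, -3, 9); Entrant gets 2.
- Y → Incumbent plays E2 (best of 3, 9, 3, -4, -1); Entrant gets 5.
- Z → Incumbent plays E3 (best of 0, -7, 2, -1, -4); Entrant gets -3.
Maximizing over -3, 2, 5, -3, Entrant chooses Y. Subgame-perfect outcome: (E2, Y) with payoffs (9, 5).
Under simultaneous play:
Incumbent's best replies: W→E1; X→E5; Y→E2; Z→E3.
Entrant's best replies: E1→X; E2→Y; E3→W; E4→Y; E5→Z.
The unique mutual best reply is (E2, Y), giving (9, 5).
Incumbent earns 9 sequentially versus 9 at the Nash outcome: unchanged.

unchanged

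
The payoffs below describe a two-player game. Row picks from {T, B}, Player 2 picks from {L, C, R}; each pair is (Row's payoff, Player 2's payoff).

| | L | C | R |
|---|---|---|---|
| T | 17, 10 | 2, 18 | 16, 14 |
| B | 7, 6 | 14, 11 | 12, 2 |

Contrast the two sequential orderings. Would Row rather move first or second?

If Row leads: Player 2's best replies are T→C, B→C; Row's induced payoffs 2, 14; outcome (B, C), payoffs (14, 11).
If Player 2 leads: Row's best replies are L→T, C→B, R→T; Player 2's induced payoffs 10, 11, 14; outcome (T, R), payoffs (16, 14).
Row gets 14 moving first and 16 moving second, so Row prefers to move second.

second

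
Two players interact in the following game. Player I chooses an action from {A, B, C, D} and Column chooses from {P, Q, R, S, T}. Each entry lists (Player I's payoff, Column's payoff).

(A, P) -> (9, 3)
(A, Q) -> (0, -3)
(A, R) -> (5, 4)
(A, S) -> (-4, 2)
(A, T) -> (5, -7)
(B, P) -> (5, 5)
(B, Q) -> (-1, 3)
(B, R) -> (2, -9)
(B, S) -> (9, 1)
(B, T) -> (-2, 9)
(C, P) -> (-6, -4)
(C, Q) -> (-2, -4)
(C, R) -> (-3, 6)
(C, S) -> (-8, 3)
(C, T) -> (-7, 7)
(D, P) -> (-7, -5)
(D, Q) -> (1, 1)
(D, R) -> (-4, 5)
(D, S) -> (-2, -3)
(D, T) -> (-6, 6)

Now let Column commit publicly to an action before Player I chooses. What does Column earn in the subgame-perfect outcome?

4

Backward induction with Column moving first.
- P → Player I plays A (best of 9, 5, -6, -7); Column gets 3.
- Q → Player I plays D (best of 0, -1, -2, 1); Column gets 1.
- R → Player I plays A (best of 5, 2, -3, -4); Column gets 4.
- S → Player I plays B (best of -4, 9, -8, -2); Column gets 1.
- T → Player I plays A (best of 5, -2, -7, -6); Column gets -7.
Column's induced payoffs are 3, 1, 4, 1, -7, so Column commits to R. Subgame-perfect outcome: (A, R) with payoffs (5, 4).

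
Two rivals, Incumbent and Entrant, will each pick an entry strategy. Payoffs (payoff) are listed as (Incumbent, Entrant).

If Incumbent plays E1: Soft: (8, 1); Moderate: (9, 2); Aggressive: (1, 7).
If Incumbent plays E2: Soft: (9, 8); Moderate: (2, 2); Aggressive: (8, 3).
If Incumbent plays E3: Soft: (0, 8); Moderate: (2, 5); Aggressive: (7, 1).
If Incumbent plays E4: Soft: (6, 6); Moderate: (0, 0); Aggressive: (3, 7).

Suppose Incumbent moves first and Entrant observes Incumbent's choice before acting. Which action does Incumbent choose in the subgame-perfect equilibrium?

E2

Entrant best-responds to each possible Incumbent move:
- E1: BR = Aggressive, leader payoff 1.
- E2: BR = Soft, leader payoff 9.
- E3: BR = Soft, leader payoff 0.
- E4: BR = Aggressive, leader payoff 3.
Maximizing over 1, 9, 0, 3, Incumbent chooses E2. Subgame-perfect outcome: (E2, Soft) with payoffs (9, 8).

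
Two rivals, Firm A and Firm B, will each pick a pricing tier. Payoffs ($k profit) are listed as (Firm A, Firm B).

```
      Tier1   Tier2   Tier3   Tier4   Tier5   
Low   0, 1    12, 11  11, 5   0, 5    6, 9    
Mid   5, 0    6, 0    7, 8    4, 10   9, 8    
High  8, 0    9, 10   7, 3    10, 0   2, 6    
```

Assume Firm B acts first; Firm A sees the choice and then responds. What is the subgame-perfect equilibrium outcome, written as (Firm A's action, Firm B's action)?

(Low, Tier2)

Firm A best-responds to each possible Firm B move:
- Tier1: Firm A compares 0, 5, 8 and picks High; Firm B would get 0.
- Tier2: Firm A compares 12, 6, 9 and picks Low; Firm B would get 11.
- Tier3: Firm A compares 11, 7, 7 and picks Low; Firm B would get 5.
- Tier4: Firm A compares 0, 4, 10 and picks High; Firm B would get 0.
- Tier5: Firm A compares 6, 9, 2 and picks Mid; Firm B would get 8.
Among 0, 11, 5, 0, 8, the best is 11 at Tier2. Subgame-perfect outcome: (Low, Tier2) with payoffs (12, 11).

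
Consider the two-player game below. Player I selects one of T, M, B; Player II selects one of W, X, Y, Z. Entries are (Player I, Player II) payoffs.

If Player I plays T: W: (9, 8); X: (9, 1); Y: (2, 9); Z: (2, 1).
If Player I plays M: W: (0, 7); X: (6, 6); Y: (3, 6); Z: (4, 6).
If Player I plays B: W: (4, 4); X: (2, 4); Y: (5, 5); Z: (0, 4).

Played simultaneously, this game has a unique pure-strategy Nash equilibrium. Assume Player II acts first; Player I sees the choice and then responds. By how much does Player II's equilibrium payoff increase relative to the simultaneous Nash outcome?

3

Solve by backward induction (Player II leads).
- W: BR = T, leader payoff 8.
- X: BR = T, leader payoff 1.
- Y: BR = B, leader payoff 5.
- Z: BR = M, leader payoff 6.
Maximizing over 8, 1, 5, 6, Player II chooses W. Subgame-perfect outcome: (T, W) with payoffs (9, 8).
Now find the simultaneous Nash equilibrium.
Player I's best replies: W→T; X→T; Y→B; Z→M.
Player II's best replies: T→Y; M→W; B→Y.
The unique mutual best reply is (B, Y), giving (5, 5).
Player II's commitment gain: 8 − 5 = 3.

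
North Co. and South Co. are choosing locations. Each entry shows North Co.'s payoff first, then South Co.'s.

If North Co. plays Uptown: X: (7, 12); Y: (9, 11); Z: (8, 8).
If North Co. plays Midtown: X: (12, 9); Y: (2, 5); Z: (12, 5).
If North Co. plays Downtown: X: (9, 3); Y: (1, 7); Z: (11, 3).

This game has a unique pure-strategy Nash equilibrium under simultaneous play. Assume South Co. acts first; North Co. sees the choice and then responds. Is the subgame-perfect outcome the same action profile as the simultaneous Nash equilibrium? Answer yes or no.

no

Backward induction with South Co. moving first.
- X: North Co. compares 7, 12, 9 and picks Midtown; South Co. would get 9.
- Y: North Co. compares 9, 2, 1 and picks Uptown; South Co. would get 11.
- Z: North Co. compares 8, 12, 11 and picks Midtown; South Co. would get 5.
South Co.'s induced payoffs are 9, 11, 5, so South Co. commits to Y. Subgame-perfect outcome: (Uptown, Y) with payoffs (9, 11).
Under simultaneous play:
North Co.'s best replies: X→Midtown; Y→Uptown; Z→Midtown.
South Co.'s best replies: Uptown→X; Midtown→X; Downtown→Y.
The unique mutual best reply is (Midtown, X), giving (12, 9).
Sequential outcome (Uptown, Y) differs from the Nash profile (Midtown, X).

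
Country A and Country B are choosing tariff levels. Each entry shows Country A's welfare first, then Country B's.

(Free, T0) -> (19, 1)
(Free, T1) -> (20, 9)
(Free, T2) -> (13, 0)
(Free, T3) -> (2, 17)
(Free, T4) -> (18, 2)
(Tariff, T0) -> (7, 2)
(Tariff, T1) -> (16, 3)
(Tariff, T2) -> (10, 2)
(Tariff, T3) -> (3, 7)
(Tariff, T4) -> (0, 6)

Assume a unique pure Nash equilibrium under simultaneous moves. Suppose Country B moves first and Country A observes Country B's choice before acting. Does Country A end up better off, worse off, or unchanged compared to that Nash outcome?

Solve by backward induction (Country B leads).
- T0 → Country A plays Free (best of 19, 7); Country B gets 1.
- T1 → Country A plays Free (best of 20, 16); Country B gets 9.
- T2 → Country A plays Free (best of 13, 10); Country B gets 0.
- T3 → Country A plays Tariff (best of 2, 3); Country B gets 7.
- T4 → Country A plays Free (best of 18, 0); Country B gets 2.
Country B's induced payoffs are 1, 9, 0, 7, 2, so Country B commits to T1. Subgame-perfect outcome: (Free, T1) with payoffs (20, 9).
Now find the simultaneous Nash equilibrium.
Country A's best replies: T0→Free; T1→Free; T2→Free; T3→Tariff; T4→Free.
Country B's best replies: Free→T3; Tariff→T3.
Only (Tariff, T3) has each player best-responding; Nash payoffs (3, 7).
Country A earns 20 sequentially versus 3 at the Nash outcome: better off.

better off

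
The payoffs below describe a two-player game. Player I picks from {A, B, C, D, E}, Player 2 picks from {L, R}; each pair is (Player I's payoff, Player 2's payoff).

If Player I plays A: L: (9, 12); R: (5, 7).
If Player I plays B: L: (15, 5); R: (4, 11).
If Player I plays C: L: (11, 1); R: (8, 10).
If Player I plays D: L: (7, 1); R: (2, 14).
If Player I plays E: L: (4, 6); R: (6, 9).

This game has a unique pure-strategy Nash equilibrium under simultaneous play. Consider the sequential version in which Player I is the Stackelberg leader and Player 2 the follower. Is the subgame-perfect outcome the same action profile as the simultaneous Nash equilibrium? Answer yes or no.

no

Work backward from Player 2's decision.
- A: Player 2 compares 12, 7 and picks L; Player I would get 9.
- B: Player 2 compares 5, 11 and picks R; Player I would get 4.
- C: Player 2 compares 1, 10 and picks R; Player I would get 8.
- D: Player 2 compares 1, 14 and picks R; Player I would get 2.
- E: Player 2 compares 6, 9 and picks R; Player I would get 6.
Maximizing over 9, 4, 8, 2, 6, Player I chooses A. Subgame-perfect outcome: (A, L) with payoffs (9, 12).
Under simultaneous play:
Player I's best replies: L→B; R→C.
Player 2's best replies: A→L; B→R; C→R; D→R; E→R.
Only (C, R) has each player best-responding; Nash payoffs (8, 10).
Sequential outcome (A, L) differs from the Nash profile (C, R).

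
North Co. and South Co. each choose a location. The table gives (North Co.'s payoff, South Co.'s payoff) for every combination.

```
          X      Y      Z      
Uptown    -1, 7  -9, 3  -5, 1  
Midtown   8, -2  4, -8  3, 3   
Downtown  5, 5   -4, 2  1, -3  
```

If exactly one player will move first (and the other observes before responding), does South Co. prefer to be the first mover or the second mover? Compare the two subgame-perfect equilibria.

second

If North Co. leads: South Co.'s best replies are Uptown→X, Midtown→Z, Downtown→X; North Co.'s induced payoffs -1, 3, 5; outcome (Downtown, X), payoffs (5, 5).
If South Co. leads: North Co.'s best replies are X→Midtown, Y→Midtown, Z→Midtown; South Co.'s induced payoffs -2, -8, 3; outcome (Midtown, Z), payoffs (3, 3).
South Co. gets 3 moving first and 5 moving second, so South Co. prefers to move second.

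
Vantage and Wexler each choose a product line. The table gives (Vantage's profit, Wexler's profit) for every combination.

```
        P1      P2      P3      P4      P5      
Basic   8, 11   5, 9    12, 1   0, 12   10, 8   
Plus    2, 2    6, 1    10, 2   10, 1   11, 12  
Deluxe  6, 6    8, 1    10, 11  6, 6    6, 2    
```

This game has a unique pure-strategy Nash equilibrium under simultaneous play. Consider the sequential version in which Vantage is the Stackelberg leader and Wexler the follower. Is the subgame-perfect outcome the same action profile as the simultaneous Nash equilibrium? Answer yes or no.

Backward induction with Vantage moving first.
- Basic: Wexler compares 11, 9, 1, 12, 8 and picks P4; Vantage would get 0.
- Plus: Wexler compares 2, 1, 2, 1, 12 and picks P5; Vantage would get 11.
- Deluxe: Wexler compares 6, 1, 11, 6, 2 and picks P3; Vantage would get 10.
Among 0, 11, 10, the best is 11 at Plus. Subgame-perfect outcome: (Plus, P5) with payoffs (11, 12).
For the simultaneous game, intersect best replies.
Vantage's best replies: P1→Basic; P2→Deluxe; P3→Basic; P4→Plus; P5→Plus.
Wexler's best replies: Basic→P4; Plus→P5; Deluxe→P3.
The unique mutual best reply is (Plus, P5), giving (11, 12).
Sequential outcome (Plus, P5) coincides with the Nash profile (Plus, P5).

yes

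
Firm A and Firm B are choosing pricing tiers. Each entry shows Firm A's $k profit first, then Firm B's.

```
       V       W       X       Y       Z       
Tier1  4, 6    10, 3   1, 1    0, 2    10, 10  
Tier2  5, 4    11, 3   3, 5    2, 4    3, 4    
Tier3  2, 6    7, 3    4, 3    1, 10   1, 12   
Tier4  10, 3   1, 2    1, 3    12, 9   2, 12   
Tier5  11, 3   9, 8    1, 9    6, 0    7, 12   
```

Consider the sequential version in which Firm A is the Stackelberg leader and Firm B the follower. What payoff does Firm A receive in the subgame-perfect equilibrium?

Solve by backward induction (Firm A leads).
- Tier1: Firm B compares 6, 3, 1, 2, 10 and picks Z; Firm A would get 10.
- Tier2: Firm B compares 4, 3, 5, 4, 4 and picks X; Firm A would get 3.
- Tier3: Firm B compares 6, 3, 3, 10, 12 and picks Z; Firm A would get 1.
- Tier4: Firm B compares 3, 2, 3, 9, 12 and picks Z; Firm A would get 2.
- Tier5: Firm B compares 3, 8, 9, 0, 12 and picks Z; Firm A would get 7.
Among 10, 3, 1, 2, 7, the best is 10 at Tier1. Subgame-perfect outcome: (Tier1, Z) with payoffs (10, 10).

10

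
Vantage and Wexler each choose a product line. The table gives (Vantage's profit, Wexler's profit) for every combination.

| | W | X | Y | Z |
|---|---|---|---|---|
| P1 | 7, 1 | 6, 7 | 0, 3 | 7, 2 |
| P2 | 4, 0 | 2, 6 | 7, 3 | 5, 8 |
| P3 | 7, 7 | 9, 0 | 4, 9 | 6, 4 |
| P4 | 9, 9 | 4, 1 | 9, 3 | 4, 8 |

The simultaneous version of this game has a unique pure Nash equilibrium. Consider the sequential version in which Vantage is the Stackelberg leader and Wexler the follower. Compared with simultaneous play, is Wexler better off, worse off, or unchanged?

unchanged

Wexler best-responds to each possible Vantage move:
- P1: Wexler compares 1, 7, 3, 2 and picks X; Vantage would get 6.
- P2: Wexler compares 0, 6, 3, 8 and picks Z; Vantage would get 5.
- P3: Wexler compares 7, 0, 9, 4 and picks Y; Vantage would get 4.
- P4: Wexler compares 9, 1, 3, 8 and picks W; Vantage would get 9.
Vantage's induced payoffs are 6, 5, 4, 9, so Vantage commits to P4. Subgame-perfect outcome: (P4, W) with payoffs (9, 9).
For the simultaneous game, intersect best replies.
Vantage's best replies: W→P4; X→P3; Y→P4; Z→P1.
Wexler's best replies: P1→X; P2→Z; P3→Y; P4→W.
Only (P4, W) has each player best-responding; Nash payoffs (9, 9).
Wexler earns 9 sequentially versus 9 at the Nash outcome: unchanged.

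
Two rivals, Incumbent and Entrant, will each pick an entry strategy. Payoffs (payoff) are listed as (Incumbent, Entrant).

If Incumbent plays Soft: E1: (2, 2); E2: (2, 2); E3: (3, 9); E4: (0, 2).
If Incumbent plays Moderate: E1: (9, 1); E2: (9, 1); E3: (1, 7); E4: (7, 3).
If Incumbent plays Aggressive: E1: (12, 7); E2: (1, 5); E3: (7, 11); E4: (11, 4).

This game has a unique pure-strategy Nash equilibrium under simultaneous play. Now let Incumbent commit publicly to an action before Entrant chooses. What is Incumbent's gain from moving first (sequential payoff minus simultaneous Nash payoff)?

0

Solve by backward induction (Incumbent leads).
- Soft: Entrant compares 2, 2, 9, 2 and picks E3; Incumbent would get 3.
- Moderate: Entrant compares 1, 1, 7, 3 and picks E3; Incumbent would get 1.
- Aggressive: Entrant compares 7, 5, 11, 4 and picks E3; Incumbent would get 7.
Among 3, 1, 7, the best is 7 at Aggressive. Subgame-perfect outcome: (Aggressive, E3) with payoffs (7, 11).
Now find the simultaneous Nash equilibrium.
Incumbent's best replies: E1→Aggressive; E2→Moderate; E3→Aggressive; E4→Aggressive.
Entrant's best replies: Soft→E3; Moderate→E3; Aggressive→E3.
The unique mutual best reply is (Aggressive, E3), giving (7, 11).
Incumbent's commitment gain: 7 − 7 = 0.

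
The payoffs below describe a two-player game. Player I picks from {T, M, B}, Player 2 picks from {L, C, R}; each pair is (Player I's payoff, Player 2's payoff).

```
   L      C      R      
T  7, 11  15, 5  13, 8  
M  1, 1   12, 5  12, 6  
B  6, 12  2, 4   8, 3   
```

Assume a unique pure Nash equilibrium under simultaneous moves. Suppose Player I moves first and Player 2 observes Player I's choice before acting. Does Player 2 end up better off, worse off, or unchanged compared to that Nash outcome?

worse off

Player 2 best-responds to each possible Player I move:
- T → Player 2 plays L (best of 11, 5, 8); Player I gets 7.
- M → Player 2 plays R (best of 1, 5, 6); Player I gets 12.
- B → Player 2 plays L (best of 12, 4, 3); Player I gets 6.
Player I's induced payoffs are 7, 12, 6, so Player I commits to M. Subgame-perfect outcome: (M, R) with payoffs (12, 6).
For the simultaneous game, intersect best replies.
Player I's best replies: L→T; C→T; R→T.
Player 2's best replies: T→L; M→R; B→L.
The unique mutual best reply is (T, L), giving (7, 11).
Player 2 earns 6 sequentially versus 11 at the Nash outcome: worse off.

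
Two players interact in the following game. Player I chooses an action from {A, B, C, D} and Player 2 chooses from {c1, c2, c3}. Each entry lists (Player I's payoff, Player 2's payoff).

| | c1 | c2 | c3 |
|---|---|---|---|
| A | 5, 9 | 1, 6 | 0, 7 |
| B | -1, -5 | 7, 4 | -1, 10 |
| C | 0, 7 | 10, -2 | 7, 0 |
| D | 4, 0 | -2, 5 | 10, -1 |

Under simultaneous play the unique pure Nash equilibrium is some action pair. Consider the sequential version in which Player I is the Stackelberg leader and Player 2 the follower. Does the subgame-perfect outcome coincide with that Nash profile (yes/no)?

Player 2 best-responds to each possible Player I move:
- A → Player 2 plays c1 (best of 9, 6, 7); Player I gets 5.
- B → Player 2 plays c3 (best of -5, 4, 10); Player I gets -1.
- C → Player 2 plays c1 (best of 7, -2, 0); Player I gets 0.
- D → Player 2 plays c2 (best of 0, 5, -1); Player I gets -2.
Player I's induced payoffs are 5, -1, 0, -2, so Player I commits to A. Subgame-perfect outcome: (A, c1) with payoffs (5, 9).
For the simultaneous game, intersect best replies.
Player I's best replies: c1→A; c2→C; c3→D.
Player 2's best replies: A→c1; B→c3; C→c1; D→c2.
The unique mutual best reply is (A, c1), giving (5, 9).
Sequential outcome (A, c1) coincides with the Nash profile (A, c1).

yes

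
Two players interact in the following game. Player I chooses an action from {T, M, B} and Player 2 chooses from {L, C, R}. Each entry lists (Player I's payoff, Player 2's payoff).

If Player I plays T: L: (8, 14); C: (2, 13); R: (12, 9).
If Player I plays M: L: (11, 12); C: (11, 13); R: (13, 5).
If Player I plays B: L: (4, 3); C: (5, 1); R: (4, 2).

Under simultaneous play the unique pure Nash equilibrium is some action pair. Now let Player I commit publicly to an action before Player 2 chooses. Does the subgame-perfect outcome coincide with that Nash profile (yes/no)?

yes

Backward induction with Player I moving first.
- T: Player 2 compares 14, 13, 9 and picks L; Player I would get 8.
- M: Player 2 compares 12, 13, 5 and picks C; Player I would get 11.
- B: Player 2 compares 3, 1, 2 and picks L; Player I would get 4.
Maximizing over 8, 11, 4, Player I chooses M. Subgame-perfect outcome: (M, C) with payoffs (11, 13).
For the simultaneous game, intersect best replies.
Player I's best replies: L→M; C→M; R→M.
Player 2's best replies: T→L; M→C; B→L.
Only (M, C) has each player best-responding; Nash payoffs (11, 13).
Sequential outcome (M, C) coincides with the Nash profile (M, C).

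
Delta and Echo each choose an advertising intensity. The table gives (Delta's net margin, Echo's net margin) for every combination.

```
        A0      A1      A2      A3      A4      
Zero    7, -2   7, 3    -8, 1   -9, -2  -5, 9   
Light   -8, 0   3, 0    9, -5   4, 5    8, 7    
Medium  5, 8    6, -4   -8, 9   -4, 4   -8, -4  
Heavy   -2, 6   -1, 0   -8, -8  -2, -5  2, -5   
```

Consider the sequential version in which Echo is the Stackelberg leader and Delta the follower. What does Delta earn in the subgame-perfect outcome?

Work backward from Delta's decision.
- A0 → Delta plays Zero (best of 7, -8, 5, -2); Echo gets -2.
- A1 → Delta plays Zero (best of 7, 3, 6, -1); Echo gets 3.
- A2 → Delta plays Light (best of -8, 9, -8, -8); Echo gets -5.
- A3 → Delta plays Light (best of -9, 4, -4, -2); Echo gets 5.
- A4 → Delta plays Light (best of -5, 8, -8, 2); Echo gets 7.
Maximizing over -2, 3, -5, 5, 7, Echo chooses A4. Subgame-perfect outcome: (Light, A4) with payoffs (8, 7).

8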